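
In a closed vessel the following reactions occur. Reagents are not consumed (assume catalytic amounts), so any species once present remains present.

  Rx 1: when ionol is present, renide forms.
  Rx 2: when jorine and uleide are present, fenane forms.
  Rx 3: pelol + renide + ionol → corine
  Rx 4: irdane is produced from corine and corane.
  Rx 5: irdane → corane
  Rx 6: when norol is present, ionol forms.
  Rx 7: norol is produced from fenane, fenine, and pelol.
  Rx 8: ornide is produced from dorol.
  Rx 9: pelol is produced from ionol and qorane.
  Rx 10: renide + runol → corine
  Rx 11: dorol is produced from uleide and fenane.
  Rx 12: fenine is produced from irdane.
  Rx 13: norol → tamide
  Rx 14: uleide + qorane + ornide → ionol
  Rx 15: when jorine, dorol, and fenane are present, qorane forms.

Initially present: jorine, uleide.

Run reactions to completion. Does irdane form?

No

irdane would need corine and corane (Rx 4), but corane never forms.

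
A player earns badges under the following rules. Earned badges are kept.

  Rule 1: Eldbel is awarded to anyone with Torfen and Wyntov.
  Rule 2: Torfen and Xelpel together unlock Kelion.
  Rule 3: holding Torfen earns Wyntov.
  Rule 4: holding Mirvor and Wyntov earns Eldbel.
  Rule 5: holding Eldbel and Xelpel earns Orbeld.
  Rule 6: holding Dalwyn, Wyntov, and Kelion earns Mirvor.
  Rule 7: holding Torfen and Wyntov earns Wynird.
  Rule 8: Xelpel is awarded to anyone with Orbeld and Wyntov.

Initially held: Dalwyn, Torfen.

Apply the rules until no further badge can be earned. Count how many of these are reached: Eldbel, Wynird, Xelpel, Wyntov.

3

With Torfen, Wyntov is earned (Rule 3).
With Torfen and Wyntov, Wynird is earned (Rule 7).
With Torfen and Wyntov, Eldbel is earned (Rule 1).
Eldbel: reached.
Wynird: reached.
Xelpel would need Orbeld and Wyntov (Rule 8), but Orbeld is never earned.
Wyntov: reached.
Reached: Eldbel, Wynird, and Wyntov — 3 of the 4.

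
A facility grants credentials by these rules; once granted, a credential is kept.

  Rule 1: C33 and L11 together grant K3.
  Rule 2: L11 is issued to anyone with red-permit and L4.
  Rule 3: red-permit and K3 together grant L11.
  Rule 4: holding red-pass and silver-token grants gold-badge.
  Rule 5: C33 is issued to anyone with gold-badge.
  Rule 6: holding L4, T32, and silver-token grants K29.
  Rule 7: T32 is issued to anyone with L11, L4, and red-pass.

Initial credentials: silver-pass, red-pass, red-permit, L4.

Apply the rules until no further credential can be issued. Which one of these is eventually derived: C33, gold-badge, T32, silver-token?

T32

Holding red-permit and L4 grants L11 (Rule 2).
Holding L11, L4, and red-pass grants T32 (Rule 7).
C33 would need gold-badge (Rule 5), but gold-badge is never granted. gold-badge would need red-pass and silver-token (Rule 4), but silver-token is never granted. No rule produces silver-token, and it is not given.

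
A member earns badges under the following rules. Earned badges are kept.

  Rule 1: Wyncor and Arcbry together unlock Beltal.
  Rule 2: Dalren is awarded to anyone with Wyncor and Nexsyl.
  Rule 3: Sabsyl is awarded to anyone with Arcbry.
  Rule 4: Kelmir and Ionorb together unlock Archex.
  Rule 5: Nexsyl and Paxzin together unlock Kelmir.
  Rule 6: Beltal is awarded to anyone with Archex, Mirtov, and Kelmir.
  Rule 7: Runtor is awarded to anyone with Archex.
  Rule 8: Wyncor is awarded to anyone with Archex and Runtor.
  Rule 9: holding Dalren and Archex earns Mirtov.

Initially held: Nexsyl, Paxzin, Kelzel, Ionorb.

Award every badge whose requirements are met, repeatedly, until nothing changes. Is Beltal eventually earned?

With Nexsyl and Paxzin, Kelmir is earned (Rule 5).
With Kelmir and Ionorb, Archex is earned (Rule 4).
With Archex, Runtor is earned (Rule 7).
With Archex and Runtor, Wyncor is earned (Rule 8).
With Wyncor and Nexsyl, Dalren is earned (Rule 2).
With Dalren and Archex, Mirtov is earned (Rule 9).
With Archex, Mirtov, and Kelmir, Beltal is earned (Rule 6).

Yes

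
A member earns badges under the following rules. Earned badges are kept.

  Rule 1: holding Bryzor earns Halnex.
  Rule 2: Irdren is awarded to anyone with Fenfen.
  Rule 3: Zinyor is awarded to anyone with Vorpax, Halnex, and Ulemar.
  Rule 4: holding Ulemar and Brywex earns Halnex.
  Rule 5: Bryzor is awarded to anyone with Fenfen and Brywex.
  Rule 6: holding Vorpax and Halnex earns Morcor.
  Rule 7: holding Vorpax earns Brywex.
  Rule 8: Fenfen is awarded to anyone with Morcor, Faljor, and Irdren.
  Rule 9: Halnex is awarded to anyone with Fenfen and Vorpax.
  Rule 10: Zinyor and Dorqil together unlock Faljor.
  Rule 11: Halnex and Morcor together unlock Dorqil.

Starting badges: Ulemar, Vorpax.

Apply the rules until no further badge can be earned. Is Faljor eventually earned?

With Vorpax, Brywex is earned (Rule 7).
With Ulemar and Brywex, Halnex is earned (Rule 4).
With Vorpax and Halnex, Morcor is earned (Rule 6).
With Vorpax, Halnex, and Ulemar, Zinyor is earned (Rule 3).
With Halnex and Morcor, Dorqil is earned (Rule 11).
With Zinyor and Dorqil, Faljor is earned (Rule 10).

Yes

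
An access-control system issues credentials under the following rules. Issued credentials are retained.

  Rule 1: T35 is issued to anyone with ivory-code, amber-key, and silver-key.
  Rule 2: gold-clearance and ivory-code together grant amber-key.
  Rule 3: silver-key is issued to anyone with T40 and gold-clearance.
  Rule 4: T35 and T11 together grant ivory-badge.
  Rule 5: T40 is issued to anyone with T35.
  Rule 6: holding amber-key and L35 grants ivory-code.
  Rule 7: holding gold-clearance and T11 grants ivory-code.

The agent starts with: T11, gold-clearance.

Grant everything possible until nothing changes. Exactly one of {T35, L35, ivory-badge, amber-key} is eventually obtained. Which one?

Holding gold-clearance and T11 grants ivory-code (Rule 7).
Holding gold-clearance and ivory-code grants amber-key (Rule 2).
T35 would need ivory-code, amber-key, and silver-key (Rule 1), but silver-key is never granted. No rule produces L35, and it is not given. ivory-badge would need T35 and T11 (Rule 4), but T35 is never granted.

amber-key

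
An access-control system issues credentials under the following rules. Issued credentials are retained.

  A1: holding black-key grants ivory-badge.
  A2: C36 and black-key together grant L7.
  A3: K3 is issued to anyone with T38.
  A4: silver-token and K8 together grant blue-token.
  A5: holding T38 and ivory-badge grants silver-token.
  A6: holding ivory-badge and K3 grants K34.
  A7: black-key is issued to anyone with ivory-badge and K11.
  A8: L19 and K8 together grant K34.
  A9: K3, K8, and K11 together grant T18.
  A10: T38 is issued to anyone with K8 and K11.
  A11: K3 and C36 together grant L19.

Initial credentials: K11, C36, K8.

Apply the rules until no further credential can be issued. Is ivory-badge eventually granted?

ivory-badge would need black-key (A1), but black-key is never granted.

No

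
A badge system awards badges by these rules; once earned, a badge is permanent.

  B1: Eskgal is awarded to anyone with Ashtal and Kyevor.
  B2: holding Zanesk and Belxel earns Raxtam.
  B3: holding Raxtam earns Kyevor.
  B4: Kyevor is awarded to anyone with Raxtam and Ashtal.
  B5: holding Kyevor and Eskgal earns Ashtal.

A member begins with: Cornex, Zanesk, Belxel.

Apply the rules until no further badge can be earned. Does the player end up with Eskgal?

No

Eskgal would need Ashtal and Kyevor (B1), but Ashtal is never earned.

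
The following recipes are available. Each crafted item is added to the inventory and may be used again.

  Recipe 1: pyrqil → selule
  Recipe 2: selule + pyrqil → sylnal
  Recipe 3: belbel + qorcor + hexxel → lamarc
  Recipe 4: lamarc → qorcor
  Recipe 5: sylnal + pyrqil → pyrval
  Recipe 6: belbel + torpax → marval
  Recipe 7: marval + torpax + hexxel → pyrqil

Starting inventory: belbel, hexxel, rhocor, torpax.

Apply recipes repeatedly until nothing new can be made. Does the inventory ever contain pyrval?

Yes

Using Recipe 6, belbel and torpax make marval.
marval + torpax + hexxel → pyrqil (Recipe 7).
Using Recipe 1, pyrqil makes selule.
Using Recipe 2, selule and pyrqil make sylnal.
sylnal + pyrqil → pyrval (Recipe 5).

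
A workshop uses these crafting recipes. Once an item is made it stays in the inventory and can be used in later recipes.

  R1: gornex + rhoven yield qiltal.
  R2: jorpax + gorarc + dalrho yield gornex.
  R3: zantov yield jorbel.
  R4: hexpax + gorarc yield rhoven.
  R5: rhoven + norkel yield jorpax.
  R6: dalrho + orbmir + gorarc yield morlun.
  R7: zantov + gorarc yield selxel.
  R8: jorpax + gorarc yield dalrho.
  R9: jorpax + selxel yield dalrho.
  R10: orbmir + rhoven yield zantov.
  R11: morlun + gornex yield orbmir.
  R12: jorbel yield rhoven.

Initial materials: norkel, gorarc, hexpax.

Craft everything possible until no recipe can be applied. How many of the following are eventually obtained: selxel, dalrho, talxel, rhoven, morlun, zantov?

2

Using R4, hexpax and gorarc make rhoven.
rhoven + norkel → jorpax (R5).
jorpax + gorarc → dalrho (R8).
selxel would need zantov and gorarc (R7), but zantov is never obtained.
dalrho: reached.
No rule produces talxel, and it is not given.
rhoven: reached.
morlun would need dalrho, orbmir, and gorarc (R6), but orbmir is never obtained.
zantov would need orbmir and rhoven (R10), but orbmir is never obtained.
Reached: dalrho and rhoven — 2 of the 6.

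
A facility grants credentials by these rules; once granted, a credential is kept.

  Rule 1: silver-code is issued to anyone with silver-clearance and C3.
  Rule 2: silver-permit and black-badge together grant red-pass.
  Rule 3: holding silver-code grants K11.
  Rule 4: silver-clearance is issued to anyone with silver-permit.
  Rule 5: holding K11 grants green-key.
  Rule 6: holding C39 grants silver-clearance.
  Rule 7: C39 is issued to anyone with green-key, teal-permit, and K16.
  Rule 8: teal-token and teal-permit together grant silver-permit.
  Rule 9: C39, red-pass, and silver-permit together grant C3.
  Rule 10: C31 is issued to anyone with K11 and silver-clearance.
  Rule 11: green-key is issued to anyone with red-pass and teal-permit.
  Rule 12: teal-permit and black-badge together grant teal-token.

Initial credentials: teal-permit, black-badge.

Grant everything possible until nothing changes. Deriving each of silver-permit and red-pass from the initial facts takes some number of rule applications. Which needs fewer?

silver-permit: Holding teal-permit and black-badge grants teal-token (Rule 12). Holding teal-token and teal-permit grants silver-permit (Rule 8). [2 rule applications]
red-pass: Holding teal-permit and black-badge grants teal-token (Rule 12). Holding teal-token and teal-permit grants silver-permit (Rule 8). Holding silver-permit and black-badge grants red-pass (Rule 2). [3 rule applications]
silver-permit needs fewer.

silver-permit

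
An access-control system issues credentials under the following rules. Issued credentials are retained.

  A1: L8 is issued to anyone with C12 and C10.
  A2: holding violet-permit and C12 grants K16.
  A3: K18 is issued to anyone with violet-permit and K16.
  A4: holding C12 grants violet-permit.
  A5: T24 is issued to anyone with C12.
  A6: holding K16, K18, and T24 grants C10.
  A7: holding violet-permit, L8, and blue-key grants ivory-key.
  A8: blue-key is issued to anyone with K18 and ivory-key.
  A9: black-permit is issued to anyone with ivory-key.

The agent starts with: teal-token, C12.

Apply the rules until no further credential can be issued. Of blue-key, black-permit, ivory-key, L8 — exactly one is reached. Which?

L8

Holding C12 grants violet-permit (A4).
Holding C12 grants T24 (A5).
Holding violet-permit and C12 grants K16 (A2).
Holding violet-permit and K16 grants K18 (A3).
Holding K16, K18, and T24 grants C10 (A6).
Holding C12 and C10 grants L8 (A1).
black-permit would need ivory-key (A9), but ivory-key is never granted. ivory-key would need violet-permit, L8, and blue-key (A7), but blue-key is never granted. blue-key would need K18 and ivory-key (A8), but ivory-key is never granted.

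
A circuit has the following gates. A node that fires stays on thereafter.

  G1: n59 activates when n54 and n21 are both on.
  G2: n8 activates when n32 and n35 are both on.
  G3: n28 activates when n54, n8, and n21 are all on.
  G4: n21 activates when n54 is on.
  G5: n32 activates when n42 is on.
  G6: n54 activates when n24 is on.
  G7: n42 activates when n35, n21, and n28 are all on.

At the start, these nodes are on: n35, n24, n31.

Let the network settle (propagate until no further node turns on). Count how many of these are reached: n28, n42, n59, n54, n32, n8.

2

n24 is on, so n54 activates (G6).
n54 is on, so n21 activates (G4).
G1: n54 and n21 on → n59 on.
n28 would need n54, n8, and n21 (G3), but n8 never turns on.
n42 would need n35, n21, and n28 (G7), but n28 never turns on.
n59: reached.
n54: reached.
n32 would need n42 (G5), but n42 never turns on.
n8 would need n32 and n35 (G2), but n32 never turns on.
Reached: n59 and n54 — 2 of the 6.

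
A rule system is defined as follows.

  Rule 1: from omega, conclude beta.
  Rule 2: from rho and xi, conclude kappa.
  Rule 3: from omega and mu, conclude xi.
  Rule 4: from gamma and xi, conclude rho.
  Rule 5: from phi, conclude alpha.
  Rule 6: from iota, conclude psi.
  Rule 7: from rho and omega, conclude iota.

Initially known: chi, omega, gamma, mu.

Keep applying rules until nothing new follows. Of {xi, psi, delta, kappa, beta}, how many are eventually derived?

4

From omega and mu, Rule 3 gives xi.
omega holds, so beta follows (Rule 1).
gamma and xi hold, so rho follows (Rule 4).
From rho and omega, Rule 7 gives iota.
rho and xi hold, so kappa follows (Rule 2).
iota holds, so psi follows (Rule 6).
xi: reached.
psi: reached.
No rule produces delta, and it is not given.
kappa: reached.
beta: reached.
Reached: xi, psi, kappa, and beta — 4 of the 5.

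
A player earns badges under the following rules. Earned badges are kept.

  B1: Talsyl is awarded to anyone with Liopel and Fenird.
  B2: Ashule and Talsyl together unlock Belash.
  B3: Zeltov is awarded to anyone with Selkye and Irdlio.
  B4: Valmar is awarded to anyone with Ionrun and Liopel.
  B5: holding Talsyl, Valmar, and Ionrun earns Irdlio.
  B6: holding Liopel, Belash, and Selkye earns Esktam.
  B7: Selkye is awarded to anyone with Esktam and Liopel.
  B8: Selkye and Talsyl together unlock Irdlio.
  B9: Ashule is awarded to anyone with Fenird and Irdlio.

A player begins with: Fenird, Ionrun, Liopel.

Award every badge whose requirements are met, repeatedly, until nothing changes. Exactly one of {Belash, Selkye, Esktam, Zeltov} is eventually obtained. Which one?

With Liopel and Fenird, Talsyl is earned (B1).
With Ionrun and Liopel, Valmar is earned (B4).
With Talsyl, Valmar, and Ionrun, Irdlio is earned (B5).
With Fenird and Irdlio, Ashule is earned (B9).
With Ashule and Talsyl, Belash is earned (B2).
Esktam would need Liopel, Belash, and Selkye (B6), but Selkye is never earned. Selkye would need Esktam and Liopel (B7), but Esktam is never earned. Zeltov would need Selkye and Irdlio (B3), but Selkye is never earned.

Belash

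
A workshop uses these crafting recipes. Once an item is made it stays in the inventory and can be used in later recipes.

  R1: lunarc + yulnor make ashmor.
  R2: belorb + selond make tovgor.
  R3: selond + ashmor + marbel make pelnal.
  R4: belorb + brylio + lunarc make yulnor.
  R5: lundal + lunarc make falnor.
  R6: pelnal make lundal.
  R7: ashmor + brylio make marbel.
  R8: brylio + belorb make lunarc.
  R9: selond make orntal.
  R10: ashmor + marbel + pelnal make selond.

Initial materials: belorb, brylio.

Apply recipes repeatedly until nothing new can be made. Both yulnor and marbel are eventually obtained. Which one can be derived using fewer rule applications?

yulnor: Using R8, brylio and belorb make lunarc. Using R4, belorb, brylio, and lunarc make yulnor. [2 rule applications]
marbel: Using R8, brylio and belorb make lunarc. belorb + brylio + lunarc → yulnor (R4). Using R1, lunarc and yulnor make ashmor. Using R7, ashmor and brylio make marbel. [4 rule applications]
yulnor needs fewer.

yulnor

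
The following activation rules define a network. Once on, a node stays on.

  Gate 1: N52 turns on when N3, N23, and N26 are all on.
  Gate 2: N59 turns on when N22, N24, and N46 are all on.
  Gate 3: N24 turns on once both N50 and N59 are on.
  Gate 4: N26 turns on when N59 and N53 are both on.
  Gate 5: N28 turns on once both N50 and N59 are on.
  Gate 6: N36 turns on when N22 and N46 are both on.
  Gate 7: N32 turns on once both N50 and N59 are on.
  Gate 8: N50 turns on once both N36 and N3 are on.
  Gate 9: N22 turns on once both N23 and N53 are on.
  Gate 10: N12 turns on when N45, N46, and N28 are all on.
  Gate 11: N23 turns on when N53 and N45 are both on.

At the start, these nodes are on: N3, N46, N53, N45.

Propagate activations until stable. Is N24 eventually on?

No

N24 would need N50 and N59 (Gate 3), but N59 never turns on.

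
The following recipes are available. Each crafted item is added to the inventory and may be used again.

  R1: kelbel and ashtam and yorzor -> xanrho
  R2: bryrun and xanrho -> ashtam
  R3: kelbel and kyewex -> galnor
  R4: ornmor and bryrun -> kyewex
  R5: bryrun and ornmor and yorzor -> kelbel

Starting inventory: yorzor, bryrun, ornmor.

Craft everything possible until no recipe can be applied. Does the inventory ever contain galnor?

bryrun and ornmor and yorzor -> kelbel (R5).
Using R4, ornmor and bryrun make kyewex.
Using R3, kelbel and kyewex make galnor.

Yes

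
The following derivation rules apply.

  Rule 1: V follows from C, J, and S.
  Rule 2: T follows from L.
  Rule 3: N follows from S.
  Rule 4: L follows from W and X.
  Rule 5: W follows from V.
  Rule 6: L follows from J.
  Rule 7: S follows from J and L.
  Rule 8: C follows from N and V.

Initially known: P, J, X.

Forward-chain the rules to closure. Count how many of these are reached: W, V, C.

0

W would need V (Rule 5), but V is never established.
V would need C, J, and S (Rule 1), but C is never established.
C would need N and V (Rule 8), but V is never established.
None of the 3 are reached.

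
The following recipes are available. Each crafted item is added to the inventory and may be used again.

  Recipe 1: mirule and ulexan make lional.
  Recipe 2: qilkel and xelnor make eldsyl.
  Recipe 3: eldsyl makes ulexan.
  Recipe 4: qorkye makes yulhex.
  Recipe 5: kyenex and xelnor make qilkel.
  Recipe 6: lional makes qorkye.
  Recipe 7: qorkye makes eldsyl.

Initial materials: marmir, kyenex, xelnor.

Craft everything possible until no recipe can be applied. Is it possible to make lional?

lional would need mirule and ulexan (Recipe 1), but mirule is never obtained.

No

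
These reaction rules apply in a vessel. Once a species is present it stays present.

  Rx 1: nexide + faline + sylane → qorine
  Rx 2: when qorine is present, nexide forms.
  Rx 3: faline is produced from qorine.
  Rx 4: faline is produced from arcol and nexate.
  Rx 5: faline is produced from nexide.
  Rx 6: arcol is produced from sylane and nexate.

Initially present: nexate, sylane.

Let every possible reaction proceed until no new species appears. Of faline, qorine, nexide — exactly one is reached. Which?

sylane and nexate present → arcol forms (Rx 6).
arcol and nexate present → faline forms (Rx 4).
qorine would need nexide, faline, and sylane (Rx 1), but nexide never forms. nexide would need qorine (Rx 2), but qorine never forms.

faline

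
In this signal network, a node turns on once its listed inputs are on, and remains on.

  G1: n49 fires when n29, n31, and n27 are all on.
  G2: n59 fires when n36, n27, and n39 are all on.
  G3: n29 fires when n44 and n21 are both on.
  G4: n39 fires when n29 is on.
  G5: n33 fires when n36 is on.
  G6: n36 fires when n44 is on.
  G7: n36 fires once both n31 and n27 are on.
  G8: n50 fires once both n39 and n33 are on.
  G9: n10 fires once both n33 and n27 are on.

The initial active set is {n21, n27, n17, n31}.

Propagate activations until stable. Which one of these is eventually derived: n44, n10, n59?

G7: n31 and n27 on → n36 on.
G5: n36 on → n33 on.
n33 and n27 are on, so n10 fires (G9).
n59 would need n36, n27, and n39 (G2), but n39 never turns on. No rule produces n44, and it is not given.

n10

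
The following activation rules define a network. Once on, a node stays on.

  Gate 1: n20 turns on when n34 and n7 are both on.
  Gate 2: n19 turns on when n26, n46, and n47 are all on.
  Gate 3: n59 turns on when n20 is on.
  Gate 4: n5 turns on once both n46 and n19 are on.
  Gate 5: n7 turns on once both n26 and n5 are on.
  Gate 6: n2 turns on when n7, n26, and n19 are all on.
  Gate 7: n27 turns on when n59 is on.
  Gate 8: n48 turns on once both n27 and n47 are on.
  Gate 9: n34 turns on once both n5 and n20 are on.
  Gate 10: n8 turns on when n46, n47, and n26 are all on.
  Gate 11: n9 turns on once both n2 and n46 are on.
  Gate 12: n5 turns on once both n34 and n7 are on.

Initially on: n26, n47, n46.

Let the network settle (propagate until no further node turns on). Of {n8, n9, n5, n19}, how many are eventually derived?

4

n46, n47, and n26 are on, so n8 turns on (Gate 10).
Gate 2: n26, n46, and n47 on → n19 on.
n46 and n19 are on, so n5 turns on (Gate 4).
Gate 5: n26 and n5 on → n7 on.
Gate 6: n7, n26, and n19 on → n2 on.
n2 and n46 are on, so n9 turns on (Gate 11).
n8: reached.
n9: reached.
n5: reached.
n19: reached.
All 4 are reached.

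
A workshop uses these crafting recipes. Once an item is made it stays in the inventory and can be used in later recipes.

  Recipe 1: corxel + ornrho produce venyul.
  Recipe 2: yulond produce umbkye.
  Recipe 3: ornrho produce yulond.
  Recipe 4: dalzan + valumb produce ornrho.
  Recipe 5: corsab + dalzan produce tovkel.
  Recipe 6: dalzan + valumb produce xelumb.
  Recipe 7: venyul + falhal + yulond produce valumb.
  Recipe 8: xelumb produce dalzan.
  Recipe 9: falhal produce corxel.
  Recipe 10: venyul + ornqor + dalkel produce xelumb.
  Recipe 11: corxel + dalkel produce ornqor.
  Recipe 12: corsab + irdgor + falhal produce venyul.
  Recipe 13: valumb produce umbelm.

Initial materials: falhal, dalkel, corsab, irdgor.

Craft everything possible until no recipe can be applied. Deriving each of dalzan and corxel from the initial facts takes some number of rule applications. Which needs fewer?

corxel

corxel: falhal → corxel (Recipe 9). [1 rule application]
dalzan: corsab + irdgor + falhal → venyul (Recipe 12). Using Recipe 9, falhal makes corxel. Using Recipe 11, corxel and dalkel make ornqor. Using Recipe 10, venyul, ornqor, and dalkel make xelumb. Using Recipe 8, xelumb makes dalzan. [5 rule applications]
corxel needs fewer.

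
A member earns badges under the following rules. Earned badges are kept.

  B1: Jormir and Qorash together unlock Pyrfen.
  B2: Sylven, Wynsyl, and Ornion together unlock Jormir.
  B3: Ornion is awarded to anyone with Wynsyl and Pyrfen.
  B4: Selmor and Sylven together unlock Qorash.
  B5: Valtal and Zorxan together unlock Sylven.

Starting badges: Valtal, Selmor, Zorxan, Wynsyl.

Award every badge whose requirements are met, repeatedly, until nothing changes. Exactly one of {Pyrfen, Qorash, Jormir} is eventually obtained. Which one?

With Valtal and Zorxan, Sylven is earned (B5).
With Selmor and Sylven, Qorash is earned (B4).
Jormir would need Sylven, Wynsyl, and Ornion (B2), but Ornion is never earned. Pyrfen would need Jormir and Qorash (B1), but Jormir is never earned.

Qorash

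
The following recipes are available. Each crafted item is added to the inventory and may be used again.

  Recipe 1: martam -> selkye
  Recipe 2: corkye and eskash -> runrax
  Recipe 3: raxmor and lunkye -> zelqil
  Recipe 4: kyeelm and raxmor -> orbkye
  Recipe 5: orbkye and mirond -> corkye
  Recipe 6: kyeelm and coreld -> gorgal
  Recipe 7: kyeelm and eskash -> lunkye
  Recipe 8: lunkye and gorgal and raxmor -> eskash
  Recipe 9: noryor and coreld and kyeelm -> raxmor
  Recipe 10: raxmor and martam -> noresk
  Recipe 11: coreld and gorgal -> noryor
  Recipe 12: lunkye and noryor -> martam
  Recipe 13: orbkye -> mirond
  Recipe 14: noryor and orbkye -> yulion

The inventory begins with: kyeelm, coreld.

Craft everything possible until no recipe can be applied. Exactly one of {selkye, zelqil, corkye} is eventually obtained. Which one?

kyeelm and coreld -> gorgal (Recipe 6).
coreld and gorgal -> noryor (Recipe 11).
Using Recipe 9, noryor, coreld, and kyeelm make raxmor.
kyeelm and raxmor -> orbkye (Recipe 4).
orbkye -> mirond (Recipe 13).
orbkye and mirond -> corkye (Recipe 5).
selkye would need martam (Recipe 1), but martam is never obtained. zelqil would need raxmor and lunkye (Recipe 3), but lunkye is never obtained.

corkye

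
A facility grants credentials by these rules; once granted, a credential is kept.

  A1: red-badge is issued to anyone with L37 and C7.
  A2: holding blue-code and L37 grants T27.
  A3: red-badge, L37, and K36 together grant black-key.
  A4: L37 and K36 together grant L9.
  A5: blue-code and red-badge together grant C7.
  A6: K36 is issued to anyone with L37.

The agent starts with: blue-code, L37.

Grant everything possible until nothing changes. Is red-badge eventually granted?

No

red-badge would need L37 and C7 (A1), but C7 is never granted.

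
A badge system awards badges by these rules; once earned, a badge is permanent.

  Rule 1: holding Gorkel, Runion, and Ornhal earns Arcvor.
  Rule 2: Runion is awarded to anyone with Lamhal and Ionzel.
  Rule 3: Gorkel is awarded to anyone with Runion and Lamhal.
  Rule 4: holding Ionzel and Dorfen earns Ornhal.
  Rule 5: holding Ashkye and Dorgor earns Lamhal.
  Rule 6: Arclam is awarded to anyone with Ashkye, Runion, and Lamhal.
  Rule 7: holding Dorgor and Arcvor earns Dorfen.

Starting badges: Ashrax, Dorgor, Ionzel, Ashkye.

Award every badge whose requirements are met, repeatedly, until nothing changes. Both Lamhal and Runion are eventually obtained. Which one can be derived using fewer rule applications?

Lamhal: With Ashkye and Dorgor, Lamhal is earned (Rule 5). [1 rule application]
Runion: With Ashkye and Dorgor, Lamhal is earned (Rule 5). With Lamhal and Ionzel, Runion is earned (Rule 2). [2 rule applications]
Lamhal needs fewer.

Lamhal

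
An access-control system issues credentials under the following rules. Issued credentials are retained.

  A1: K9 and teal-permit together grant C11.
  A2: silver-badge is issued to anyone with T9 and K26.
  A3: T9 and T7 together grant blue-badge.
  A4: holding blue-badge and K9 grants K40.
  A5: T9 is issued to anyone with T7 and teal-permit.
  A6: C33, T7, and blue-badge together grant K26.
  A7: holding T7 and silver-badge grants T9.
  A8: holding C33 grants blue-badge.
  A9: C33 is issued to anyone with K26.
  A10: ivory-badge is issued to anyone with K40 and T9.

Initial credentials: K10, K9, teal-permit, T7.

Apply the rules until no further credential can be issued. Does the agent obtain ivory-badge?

Holding T7 and teal-permit grants T9 (A5).
Holding T9 and T7 grants blue-badge (A3).
Holding blue-badge and K9 grants K40 (A4).
Holding K40 and T9 grants ivory-badge (A10).

Yes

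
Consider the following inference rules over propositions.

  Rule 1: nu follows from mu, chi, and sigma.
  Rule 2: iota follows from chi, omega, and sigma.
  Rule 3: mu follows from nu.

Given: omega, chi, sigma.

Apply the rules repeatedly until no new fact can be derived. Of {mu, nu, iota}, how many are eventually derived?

1

From chi, omega, and sigma, Rule 2 gives iota.
mu would need nu (Rule 3), but nu is never established.
nu would need mu, chi, and sigma (Rule 1), but mu is never established.
iota: reached.
Reached: iota — 1 of the 3.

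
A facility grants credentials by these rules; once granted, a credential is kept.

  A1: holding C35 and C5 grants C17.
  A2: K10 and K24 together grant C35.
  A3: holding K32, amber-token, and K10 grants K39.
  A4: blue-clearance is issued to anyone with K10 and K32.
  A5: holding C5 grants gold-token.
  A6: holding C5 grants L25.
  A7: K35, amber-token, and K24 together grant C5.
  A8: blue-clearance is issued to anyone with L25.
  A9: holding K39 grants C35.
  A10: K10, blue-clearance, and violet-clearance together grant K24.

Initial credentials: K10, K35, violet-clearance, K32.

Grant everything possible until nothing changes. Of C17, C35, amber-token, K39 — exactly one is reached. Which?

C35

Holding K10 and K32 grants blue-clearance (A4).
Holding K10, blue-clearance, and violet-clearance grants K24 (A10).
Holding K10 and K24 grants C35 (A2).
K39 would need K32, amber-token, and K10 (A3), but amber-token is never granted. No rule produces amber-token, and it is not given. C17 would need C35 and C5 (A1), but C5 is never granted.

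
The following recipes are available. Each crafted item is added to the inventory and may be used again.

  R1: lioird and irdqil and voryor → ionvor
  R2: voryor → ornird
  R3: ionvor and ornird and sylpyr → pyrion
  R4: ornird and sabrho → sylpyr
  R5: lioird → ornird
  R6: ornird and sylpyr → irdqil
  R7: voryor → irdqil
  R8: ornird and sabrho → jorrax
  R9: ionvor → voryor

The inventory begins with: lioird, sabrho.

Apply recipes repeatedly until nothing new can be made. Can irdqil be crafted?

Yes

Using R5, lioird makes ornird.
ornird and sabrho → sylpyr (R4).
Using R6, ornird and sylpyr make irdqil.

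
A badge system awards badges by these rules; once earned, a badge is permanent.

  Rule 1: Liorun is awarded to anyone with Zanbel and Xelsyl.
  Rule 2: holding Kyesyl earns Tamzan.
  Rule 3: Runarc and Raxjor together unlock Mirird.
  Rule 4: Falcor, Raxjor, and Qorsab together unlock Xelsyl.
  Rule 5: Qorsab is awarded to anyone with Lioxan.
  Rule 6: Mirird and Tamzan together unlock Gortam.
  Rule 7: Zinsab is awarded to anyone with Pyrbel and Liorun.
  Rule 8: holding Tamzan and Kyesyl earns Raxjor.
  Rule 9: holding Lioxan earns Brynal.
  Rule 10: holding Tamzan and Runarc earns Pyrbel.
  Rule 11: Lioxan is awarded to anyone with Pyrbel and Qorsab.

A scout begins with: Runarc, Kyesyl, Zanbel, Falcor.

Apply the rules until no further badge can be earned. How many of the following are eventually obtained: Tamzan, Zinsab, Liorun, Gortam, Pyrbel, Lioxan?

3

With Kyesyl, Tamzan is earned (Rule 2).
With Tamzan and Kyesyl, Raxjor is earned (Rule 8).
With Tamzan and Runarc, Pyrbel is earned (Rule 10).
With Runarc and Raxjor, Mirird is earned (Rule 3).
With Mirird and Tamzan, Gortam is earned (Rule 6).
Tamzan: reached.
Zinsab would need Pyrbel and Liorun (Rule 7), but Liorun is never earned.
Liorun would need Zanbel and Xelsyl (Rule 1), but Xelsyl is never earned.
Gortam: reached.
Pyrbel: reached.
Lioxan would need Pyrbel and Qorsab (Rule 11), but Qorsab is never earned.
Reached: Tamzan, Gortam, and Pyrbel — 3 of the 6.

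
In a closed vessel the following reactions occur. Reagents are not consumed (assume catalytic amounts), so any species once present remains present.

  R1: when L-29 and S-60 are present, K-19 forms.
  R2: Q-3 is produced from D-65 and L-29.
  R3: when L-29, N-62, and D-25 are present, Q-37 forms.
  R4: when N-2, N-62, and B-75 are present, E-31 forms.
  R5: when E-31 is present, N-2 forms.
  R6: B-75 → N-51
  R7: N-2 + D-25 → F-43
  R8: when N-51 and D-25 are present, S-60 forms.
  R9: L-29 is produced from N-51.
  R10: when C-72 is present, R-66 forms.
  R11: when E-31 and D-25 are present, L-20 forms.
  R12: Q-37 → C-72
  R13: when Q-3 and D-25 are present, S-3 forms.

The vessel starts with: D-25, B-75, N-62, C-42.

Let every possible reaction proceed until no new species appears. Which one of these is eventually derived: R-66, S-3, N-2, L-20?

R-66

B-75 present → N-51 forms (R6).
N-51 present → L-29 forms (R9).
L-29, N-62, and D-25 present → Q-37 forms (R3).
Q-37 present → C-72 forms (R12).
C-72 present → R-66 forms (R10).
S-3 would need Q-3 and D-25 (R13), but Q-3 never forms. L-20 would need E-31 and D-25 (R11), but E-31 never forms. N-2 would need E-31 (R5), but E-31 never forms.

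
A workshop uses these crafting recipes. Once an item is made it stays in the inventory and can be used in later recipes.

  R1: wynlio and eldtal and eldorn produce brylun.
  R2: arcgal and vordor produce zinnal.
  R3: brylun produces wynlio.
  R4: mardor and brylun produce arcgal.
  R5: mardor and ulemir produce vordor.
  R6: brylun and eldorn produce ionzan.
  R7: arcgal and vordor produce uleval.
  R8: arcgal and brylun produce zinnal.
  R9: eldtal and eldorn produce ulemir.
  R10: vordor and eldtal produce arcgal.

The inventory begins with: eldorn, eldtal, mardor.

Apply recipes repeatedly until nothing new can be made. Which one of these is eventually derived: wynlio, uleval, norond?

uleval

Using R9, eldtal and eldorn make ulemir.
Using R5, mardor and ulemir make vordor.
Using R10, vordor and eldtal make arcgal.
Using R7, arcgal and vordor make uleval.
No rule produces norond, and it is not given. wynlio would need brylun (R3), but brylun is never obtained.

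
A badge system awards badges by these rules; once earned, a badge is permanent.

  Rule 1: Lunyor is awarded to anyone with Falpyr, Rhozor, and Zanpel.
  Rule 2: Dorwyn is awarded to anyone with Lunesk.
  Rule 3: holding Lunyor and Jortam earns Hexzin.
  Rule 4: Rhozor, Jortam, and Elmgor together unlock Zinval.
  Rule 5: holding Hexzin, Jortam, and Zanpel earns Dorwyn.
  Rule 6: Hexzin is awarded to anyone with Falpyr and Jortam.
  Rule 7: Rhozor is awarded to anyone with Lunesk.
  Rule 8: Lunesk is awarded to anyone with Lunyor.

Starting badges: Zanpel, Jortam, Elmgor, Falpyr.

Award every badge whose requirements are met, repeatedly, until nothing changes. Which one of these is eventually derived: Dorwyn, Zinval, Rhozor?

With Falpyr and Jortam, Hexzin is earned (Rule 6).
With Hexzin, Jortam, and Zanpel, Dorwyn is earned (Rule 5).
Rhozor would need Lunesk (Rule 7), but Lunesk is never earned. Zinval would need Rhozor, Jortam, and Elmgor (Rule 4), but Rhozor is never earned.

Dorwyn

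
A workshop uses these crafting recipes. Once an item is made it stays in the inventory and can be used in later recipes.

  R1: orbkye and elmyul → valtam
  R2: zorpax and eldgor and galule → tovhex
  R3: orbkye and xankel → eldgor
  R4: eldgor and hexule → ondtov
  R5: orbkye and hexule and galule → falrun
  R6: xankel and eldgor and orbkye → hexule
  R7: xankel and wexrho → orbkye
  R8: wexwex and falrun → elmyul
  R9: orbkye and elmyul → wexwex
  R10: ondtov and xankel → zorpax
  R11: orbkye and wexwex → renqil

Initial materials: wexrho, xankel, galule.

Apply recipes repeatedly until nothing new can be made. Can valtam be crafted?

No

valtam would need orbkye and elmyul (R1), but elmyul is never obtained.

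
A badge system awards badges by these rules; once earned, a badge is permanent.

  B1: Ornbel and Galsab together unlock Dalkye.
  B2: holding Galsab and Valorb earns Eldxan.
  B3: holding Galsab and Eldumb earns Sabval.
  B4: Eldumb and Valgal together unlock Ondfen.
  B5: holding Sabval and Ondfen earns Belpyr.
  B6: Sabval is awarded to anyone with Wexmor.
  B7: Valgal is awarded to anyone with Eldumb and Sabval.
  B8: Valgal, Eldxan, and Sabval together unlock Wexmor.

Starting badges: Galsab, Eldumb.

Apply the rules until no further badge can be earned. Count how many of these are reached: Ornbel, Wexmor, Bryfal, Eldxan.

0

No rule produces Ornbel, and it is not given.
Wexmor would need Valgal, Eldxan, and Sabval (B8), but Eldxan is never earned.
No rule produces Bryfal, and it is not given.
Eldxan would need Galsab and Valorb (B2), but Valorb is never earned.
None of the 4 are reached.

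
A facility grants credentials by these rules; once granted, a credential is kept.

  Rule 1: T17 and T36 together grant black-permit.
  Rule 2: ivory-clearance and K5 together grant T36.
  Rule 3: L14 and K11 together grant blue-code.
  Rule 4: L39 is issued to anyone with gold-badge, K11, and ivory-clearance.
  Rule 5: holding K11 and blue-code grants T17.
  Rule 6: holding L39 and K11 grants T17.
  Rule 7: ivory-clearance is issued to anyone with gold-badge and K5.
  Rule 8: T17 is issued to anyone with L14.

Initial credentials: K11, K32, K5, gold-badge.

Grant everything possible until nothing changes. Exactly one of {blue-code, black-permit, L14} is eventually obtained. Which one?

black-permit

Holding gold-badge and K5 grants ivory-clearance (Rule 7).
Holding gold-badge, K11, and ivory-clearance grants L39 (Rule 4).
Holding ivory-clearance and K5 grants T36 (Rule 2).
Holding L39 and K11 grants T17 (Rule 6).
Holding T17 and T36 grants black-permit (Rule 1).
No rule produces L14, and it is not given. blue-code would need L14 and K11 (Rule 3), but L14 is never granted.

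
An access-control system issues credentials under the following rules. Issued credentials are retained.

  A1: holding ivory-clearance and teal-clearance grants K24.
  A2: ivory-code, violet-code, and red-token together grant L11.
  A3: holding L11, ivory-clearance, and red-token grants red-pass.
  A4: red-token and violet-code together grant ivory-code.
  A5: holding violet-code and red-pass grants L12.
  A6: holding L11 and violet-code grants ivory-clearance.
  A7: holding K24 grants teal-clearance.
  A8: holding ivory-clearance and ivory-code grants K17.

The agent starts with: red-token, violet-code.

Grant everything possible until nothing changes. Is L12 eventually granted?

Yes

Holding red-token and violet-code grants ivory-code (A4).
Holding ivory-code, violet-code, and red-token grants L11 (A2).
Holding L11 and violet-code grants ivory-clearance (A6).
Holding L11, ivory-clearance, and red-token grants red-pass (A3).
Holding violet-code and red-pass grants L12 (A5).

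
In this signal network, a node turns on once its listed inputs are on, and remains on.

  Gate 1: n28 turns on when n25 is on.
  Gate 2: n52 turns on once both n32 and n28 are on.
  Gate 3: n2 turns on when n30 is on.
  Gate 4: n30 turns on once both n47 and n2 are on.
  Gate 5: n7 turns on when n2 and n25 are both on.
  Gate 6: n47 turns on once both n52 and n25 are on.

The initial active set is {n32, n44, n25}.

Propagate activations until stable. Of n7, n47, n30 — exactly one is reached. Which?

n25 is on, so n28 turns on (Gate 1).
n32 and n28 are on, so n52 turns on (Gate 2).
n52 and n25 are on, so n47 turns on (Gate 6).
n7 would need n2 and n25 (Gate 5), but n2 never turns on. n30 would need n47 and n2 (Gate 4), but n2 never turns on.

n47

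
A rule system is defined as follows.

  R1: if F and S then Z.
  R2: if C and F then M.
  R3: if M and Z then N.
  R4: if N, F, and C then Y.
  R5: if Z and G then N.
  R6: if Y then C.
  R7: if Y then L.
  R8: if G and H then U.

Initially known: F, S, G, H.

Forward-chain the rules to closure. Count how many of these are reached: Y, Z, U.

2

F and S hold, so Z follows (R1).
G and H hold, so U follows (R8).
Y would need N, F, and C (R4), but C is never established.
Z: reached.
U: reached.
Reached: Z and U — 2 of the 3.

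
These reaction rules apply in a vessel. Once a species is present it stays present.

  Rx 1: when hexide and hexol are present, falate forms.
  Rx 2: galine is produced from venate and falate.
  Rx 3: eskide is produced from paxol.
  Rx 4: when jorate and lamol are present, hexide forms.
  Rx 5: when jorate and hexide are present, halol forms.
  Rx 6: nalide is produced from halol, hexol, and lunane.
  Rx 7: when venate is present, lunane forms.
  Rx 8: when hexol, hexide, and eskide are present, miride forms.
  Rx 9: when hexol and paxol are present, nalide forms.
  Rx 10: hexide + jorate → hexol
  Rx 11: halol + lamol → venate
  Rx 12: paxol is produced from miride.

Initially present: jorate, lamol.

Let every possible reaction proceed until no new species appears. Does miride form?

No

miride would need hexol, hexide, and eskide (Rx 8), but eskide never forms.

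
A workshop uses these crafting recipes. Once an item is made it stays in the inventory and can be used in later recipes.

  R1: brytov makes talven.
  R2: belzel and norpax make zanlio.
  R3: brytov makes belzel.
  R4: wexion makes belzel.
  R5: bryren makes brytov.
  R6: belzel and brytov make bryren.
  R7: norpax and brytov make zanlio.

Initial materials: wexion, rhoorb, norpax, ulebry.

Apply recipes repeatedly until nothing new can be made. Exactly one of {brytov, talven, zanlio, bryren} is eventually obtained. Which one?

wexion → belzel (R4).
belzel and norpax → zanlio (R2).
bryren would need belzel and brytov (R6), but brytov is never obtained. talven would need brytov (R1), but brytov is never obtained. brytov would need bryren (R5), but bryren is never obtained.

zanlio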